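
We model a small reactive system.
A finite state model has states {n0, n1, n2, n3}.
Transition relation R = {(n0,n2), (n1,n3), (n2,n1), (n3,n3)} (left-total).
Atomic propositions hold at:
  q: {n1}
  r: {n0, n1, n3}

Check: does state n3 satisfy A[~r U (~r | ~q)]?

Sat(~r) = {n2}
Sat(~q) = {n0, n2, n3}
Sat(~r | ~q) = {n0, n2, n3}
A[~r U (~r | ~q)]: least fixpoint, start Z0 = Sat((~r | ~q)) = {n0, n2, n3}, add states in Sat(~r) with every successor in Z. Already a fixed point.
Sat(A[~r U (~r | ~q)]) = {n0, n2, n3}
n3 ∈ Sat(A[~r U (~r | ~q)]) = {n0, n2, n3}, so the formula holds at n3.

Yes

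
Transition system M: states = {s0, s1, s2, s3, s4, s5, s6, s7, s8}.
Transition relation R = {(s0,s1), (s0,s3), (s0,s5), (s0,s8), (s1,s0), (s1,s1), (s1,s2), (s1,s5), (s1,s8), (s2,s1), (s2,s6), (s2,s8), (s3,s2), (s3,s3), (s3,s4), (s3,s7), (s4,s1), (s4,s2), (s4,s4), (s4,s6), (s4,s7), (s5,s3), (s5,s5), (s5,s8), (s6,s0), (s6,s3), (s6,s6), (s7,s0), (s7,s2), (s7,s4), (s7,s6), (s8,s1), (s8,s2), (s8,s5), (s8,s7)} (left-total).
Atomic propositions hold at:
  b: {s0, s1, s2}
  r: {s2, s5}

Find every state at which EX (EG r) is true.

{s0, s1, s5, s8}

EG r: greatest fixpoint, start Z0 = {s2, s5}, keep only states in Sat with some successor in Z. Z1 = {s5}; fixed.
Sat(EG r) = {s5}
Sat(EX (EG r)) = {s : some successor in {s5}} = {s0, s1, s5, s8}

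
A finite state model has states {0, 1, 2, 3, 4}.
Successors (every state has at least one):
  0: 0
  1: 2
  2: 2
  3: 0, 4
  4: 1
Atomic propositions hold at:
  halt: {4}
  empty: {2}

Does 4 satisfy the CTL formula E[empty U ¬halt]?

No

Sat(¬halt) = {0, 1, 2, 3}
E[empty U ¬halt]: least fixpoint, start Z0 = Sat(¬halt) = {0, 1, 2, 3}, add states in Sat(empty) with some successor in Z. Already a fixed point.
Sat(E[empty U ¬halt]) = {0, 1, 2, 3}
4 ∉ Sat(E[empty U ¬halt]) = {0, 1, 2, 3}, so the formula does not hold at 4.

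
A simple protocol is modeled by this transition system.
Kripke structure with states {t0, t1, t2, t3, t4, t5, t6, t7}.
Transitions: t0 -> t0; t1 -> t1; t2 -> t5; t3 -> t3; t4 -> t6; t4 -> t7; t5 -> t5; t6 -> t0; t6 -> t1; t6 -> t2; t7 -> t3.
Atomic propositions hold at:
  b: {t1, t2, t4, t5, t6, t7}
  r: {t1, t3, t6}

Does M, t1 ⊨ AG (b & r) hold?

Sat(b & r) = {t1, t6}
AG (b & r): greatest fixpoint, start Z0 = {t1, t6}, keep only states in Sat with every successor in Z. Z1 = {t1}; fixed.
Sat(AG (b & r)) = {t1}
t1 ∈ Sat(AG (b & r)) = {t1}, so the formula holds at t1.

Yes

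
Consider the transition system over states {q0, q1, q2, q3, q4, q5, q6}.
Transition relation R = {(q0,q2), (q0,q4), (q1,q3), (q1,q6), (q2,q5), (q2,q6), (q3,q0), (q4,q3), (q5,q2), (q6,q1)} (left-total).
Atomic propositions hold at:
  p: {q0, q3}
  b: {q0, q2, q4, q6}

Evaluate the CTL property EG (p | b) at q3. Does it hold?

Yes

Sat(p | b) = {q0, q2, q3, q4, q6}
EG (p | b): greatest fixpoint, start Z0 = {q0, q2, q3, q4, q6}, keep only states in Sat with some successor in Z. Z1 = {q0, q2, q3, q4}; Z2 = {q0, q3, q4}; fixed.
Sat(EG (p | b)) = {q0, q3, q4}
q3 ∈ Sat(EG (p | b)) = {q0, q3, q4}, so the formula holds at q3.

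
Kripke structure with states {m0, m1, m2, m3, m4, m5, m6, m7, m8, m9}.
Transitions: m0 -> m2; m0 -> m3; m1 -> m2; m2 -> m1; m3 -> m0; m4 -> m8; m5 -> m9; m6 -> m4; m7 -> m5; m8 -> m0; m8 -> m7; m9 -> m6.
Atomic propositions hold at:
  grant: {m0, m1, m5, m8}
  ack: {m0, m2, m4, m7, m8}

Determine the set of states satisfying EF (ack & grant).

Sat(ack & grant) = {m0, m8}
EF (ack & grant): least fixpoint, start Z0 = {m0, m8}, add states with some successor in Z. Z1 = {m0, m3, m4, m8}; Z2 = {m0, m3, m4, m6, m8}; Z3 = {m0, m3, m4, m6, m8, m9}; Z4 = {m0, m3, m4, m5, m6, m8, m9}; Z5 = {m0, m3, m4, m5, m6, m7, m8, m9}; fixed.
Sat(EF (ack & grant)) = {m0, m3, m4, m5, m6, m7, m8, m9}

{m0, m3, m4, m5, m6, m7, m8, m9}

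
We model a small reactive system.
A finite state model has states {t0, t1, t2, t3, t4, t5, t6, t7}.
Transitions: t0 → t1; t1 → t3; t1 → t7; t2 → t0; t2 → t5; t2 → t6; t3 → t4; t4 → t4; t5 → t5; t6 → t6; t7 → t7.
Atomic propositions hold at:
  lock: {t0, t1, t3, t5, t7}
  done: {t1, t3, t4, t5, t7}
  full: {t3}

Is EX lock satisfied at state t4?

No

Sat(EX lock) = {s : some successor in {t0, t1, t3, t5, t7}} = {t0, t1, t2, t5, t7}
t4 ∉ Sat(EX lock) = {t0, t1, t2, t5, t7}, so the formula does not hold at t4.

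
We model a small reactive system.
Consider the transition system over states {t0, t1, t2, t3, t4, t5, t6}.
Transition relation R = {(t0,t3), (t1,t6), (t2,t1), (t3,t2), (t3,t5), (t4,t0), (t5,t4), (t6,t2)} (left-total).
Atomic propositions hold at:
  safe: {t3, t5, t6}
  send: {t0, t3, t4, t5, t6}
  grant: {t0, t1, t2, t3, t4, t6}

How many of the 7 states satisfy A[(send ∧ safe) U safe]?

3

Sat(send ∧ safe) = {t3, t5, t6}
A[(send ∧ safe) U safe]: least fixpoint, start Z0 = Sat(safe) = {t3, t5, t6}, add states in Sat(send ∧ safe) with every successor in Z. Already a fixed point.
Sat(A[(send ∧ safe) U safe]) = {t3, t5, t6}
|Sat(A[(send ∧ safe) U safe])| = |{t3, t5, t6}| = 3.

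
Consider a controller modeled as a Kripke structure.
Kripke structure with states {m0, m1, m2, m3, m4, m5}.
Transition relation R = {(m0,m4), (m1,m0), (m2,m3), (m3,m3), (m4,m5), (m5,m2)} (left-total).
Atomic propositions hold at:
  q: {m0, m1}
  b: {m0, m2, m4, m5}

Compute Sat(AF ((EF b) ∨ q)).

EF b: least fixpoint, start Z0 = {m0, m2, m4, m5}, add states with some successor in Z. Z1 = {m0, m1, m2, m4, m5}; fixed.
Sat(EF b) = {m0, m1, m2, m4, m5}
Sat((EF b) ∨ q) = {m0, m1, m2, m4, m5}
AF ((EF b) ∨ q): least fixpoint, start Z0 = {m0, m1, m2, m4, m5}, add states with every successor in Z. Already a fixed point.
Sat(AF ((EF b) ∨ q)) = {m0, m1, m2, m4, m5}

{m0, m1, m2, m4, m5}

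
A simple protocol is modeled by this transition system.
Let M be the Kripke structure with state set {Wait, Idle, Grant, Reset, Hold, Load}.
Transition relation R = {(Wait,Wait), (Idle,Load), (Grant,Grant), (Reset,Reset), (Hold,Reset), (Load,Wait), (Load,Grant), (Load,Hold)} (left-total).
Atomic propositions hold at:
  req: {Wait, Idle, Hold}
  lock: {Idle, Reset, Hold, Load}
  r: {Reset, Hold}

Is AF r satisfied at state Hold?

AF r: least fixpoint, start Z0 = {Reset, Hold}, add states with every successor in Z. Already a fixed point.
Sat(AF r) = {Reset, Hold}
Hold ∈ Sat(AF r) = {Reset, Hold}, so the formula holds at Hold.

Yes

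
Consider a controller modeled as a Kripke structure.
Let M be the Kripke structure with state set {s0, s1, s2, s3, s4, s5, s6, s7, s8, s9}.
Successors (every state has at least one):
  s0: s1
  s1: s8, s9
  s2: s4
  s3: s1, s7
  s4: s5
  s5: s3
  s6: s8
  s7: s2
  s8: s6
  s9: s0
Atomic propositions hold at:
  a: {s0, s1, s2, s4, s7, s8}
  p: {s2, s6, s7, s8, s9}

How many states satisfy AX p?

Sat(AX p) = {s : every successor in {s2, s6, s7, s8, s9}} = {s1, s6, s7, s8}
|Sat(AX p)| = |{s1, s6, s7, s8}| = 4.

4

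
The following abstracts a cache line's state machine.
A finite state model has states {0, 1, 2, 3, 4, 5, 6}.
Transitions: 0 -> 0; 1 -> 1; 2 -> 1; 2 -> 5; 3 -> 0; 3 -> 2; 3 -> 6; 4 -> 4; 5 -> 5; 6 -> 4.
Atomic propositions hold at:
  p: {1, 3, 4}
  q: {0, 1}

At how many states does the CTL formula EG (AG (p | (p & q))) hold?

2

Sat(p & q) = {1}
Sat(p | (p & q)) = {1, 3, 4}
AG (p | (p & q)): greatest fixpoint, start Z0 = {1, 3, 4}, keep only states in Sat with every successor in Z. Z1 = {1, 4}; fixed.
Sat(AG (p | (p & q))) = {1, 4}
EG (AG (p | (p & q))): greatest fixpoint, start Z0 = {1, 4}, keep only states in Sat with some successor in Z. Already a fixed point.
Sat(EG (AG (p | (p & q)))) = {1, 4}
|Sat(EG (AG (p | (p & q))))| = |{1, 4}| = 2.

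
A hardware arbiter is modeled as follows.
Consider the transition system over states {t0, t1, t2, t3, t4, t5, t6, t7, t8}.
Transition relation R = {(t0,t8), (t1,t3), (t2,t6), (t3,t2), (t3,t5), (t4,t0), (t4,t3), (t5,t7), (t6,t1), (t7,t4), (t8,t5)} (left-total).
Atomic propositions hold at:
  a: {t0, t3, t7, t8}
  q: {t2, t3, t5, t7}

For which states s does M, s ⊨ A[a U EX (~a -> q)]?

Sat(~a) = {t1, t2, t4, t5, t6}
Sat(~a -> q) = {t0, t2, t3, t5, t7, t8}
Sat(EX (~a -> q)) = {s : some successor in {t0, t2, t3, t5, t7, t8}} = {t0, t1, t3, t4, t5, t8}
A[a U EX (~a -> q)]: least fixpoint, start Z0 = Sat(EX (~a -> q)) = {t0, t1, t3, t4, t5, t8}, add states in Sat(a) with every successor in Z. Z1 = {t0, t1, t3, t4, t5, t7, t8}; fixed.
Sat(A[a U EX (~a -> q)]) = {t0, t1, t3, t4, t5, t7, t8}

{t0, t1, t3, t4, t5, t7, t8}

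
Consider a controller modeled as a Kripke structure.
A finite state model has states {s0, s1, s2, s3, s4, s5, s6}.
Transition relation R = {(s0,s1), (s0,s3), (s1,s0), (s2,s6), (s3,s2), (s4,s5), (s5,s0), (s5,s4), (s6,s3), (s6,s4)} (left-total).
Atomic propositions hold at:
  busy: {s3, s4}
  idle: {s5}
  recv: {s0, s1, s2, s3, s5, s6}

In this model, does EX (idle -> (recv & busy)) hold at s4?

No

Sat(recv & busy) = {s3}
Sat(idle -> (recv & busy)) = {s0, s1, s2, s3, s4, s6}
Sat(EX (idle -> (recv & busy))) = {s : some successor in {s0, s1, s2, s3, s4, s6}} = {s0, s1, s2, s3, s5, s6}
s4 ∉ Sat(EX (idle -> (recv & busy))) = {s0, s1, s2, s3, s5, s6}, so the formula does not hold at s4.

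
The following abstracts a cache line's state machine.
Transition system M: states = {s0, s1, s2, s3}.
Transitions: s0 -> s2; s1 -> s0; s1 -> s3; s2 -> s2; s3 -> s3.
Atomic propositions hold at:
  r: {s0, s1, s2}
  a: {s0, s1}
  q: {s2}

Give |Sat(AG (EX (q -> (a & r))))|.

1

Sat(a & r) = {s0, s1}
Sat(q -> (a & r)) = {s0, s1, s3}
Sat(EX (q -> (a & r))) = {s : some successor in {s0, s1, s3}} = {s1, s3}
AG (EX (q -> (a & r))): greatest fixpoint, start Z0 = {s1, s3}, keep only states in Sat with every successor in Z. Z1 = {s3}; fixed.
Sat(AG (EX (q -> (a & r)))) = {s3}
|Sat(AG (EX (q -> (a & r))))| = |{s3}| = 1.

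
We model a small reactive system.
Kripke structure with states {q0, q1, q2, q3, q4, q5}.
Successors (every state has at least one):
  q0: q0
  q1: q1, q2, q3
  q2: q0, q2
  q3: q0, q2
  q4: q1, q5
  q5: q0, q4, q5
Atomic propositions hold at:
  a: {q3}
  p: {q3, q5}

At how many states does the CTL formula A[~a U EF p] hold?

Sat(~a) = {q0, q1, q2, q4, q5}
EF p: least fixpoint, start Z0 = {q3, q5}, add states with some successor in Z. Z1 = {q1, q3, q4, q5}; fixed.
Sat(EF p) = {q1, q3, q4, q5}
A[~a U EF p]: least fixpoint, start Z0 = Sat(EF p) = {q1, q3, q4, q5}, add states in Sat(~a) with every successor in Z. Already a fixed point.
Sat(A[~a U EF p]) = {q1, q3, q4, q5}
|Sat(A[~a U EF p])| = |{q1, q3, q4, q5}| = 4.

4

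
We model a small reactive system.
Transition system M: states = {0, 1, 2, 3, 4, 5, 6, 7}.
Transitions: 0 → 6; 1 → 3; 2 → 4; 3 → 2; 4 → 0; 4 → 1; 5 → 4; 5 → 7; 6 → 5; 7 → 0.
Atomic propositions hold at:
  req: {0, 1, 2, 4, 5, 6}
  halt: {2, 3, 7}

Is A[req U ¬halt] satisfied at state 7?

No

Sat(¬halt) = {0, 1, 4, 5, 6}
A[req U ¬halt]: least fixpoint, start Z0 = Sat(¬halt) = {0, 1, 4, 5, 6}, add states in Sat(req) with every successor in Z. Z1 = {0, 1, 2, 4, 5, 6}; fixed.
Sat(A[req U ¬halt]) = {0, 1, 2, 4, 5, 6}
7 ∉ Sat(A[req U ¬halt]) = {0, 1, 2, 4, 5, 6}, so the formula does not hold at 7.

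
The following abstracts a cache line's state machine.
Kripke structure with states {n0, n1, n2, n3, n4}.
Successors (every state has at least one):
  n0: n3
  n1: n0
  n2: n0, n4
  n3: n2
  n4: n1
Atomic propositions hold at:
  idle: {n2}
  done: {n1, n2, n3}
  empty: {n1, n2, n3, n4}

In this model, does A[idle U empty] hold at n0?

No

A[idle U empty]: least fixpoint, start Z0 = Sat(empty) = {n1, n2, n3, n4}, add states in Sat(idle) with every successor in Z. Already a fixed point.
Sat(A[idle U empty]) = {n1, n2, n3, n4}
n0 ∉ Sat(A[idle U empty]) = {n1, n2, n3, n4}, so the formula does not hold at n0.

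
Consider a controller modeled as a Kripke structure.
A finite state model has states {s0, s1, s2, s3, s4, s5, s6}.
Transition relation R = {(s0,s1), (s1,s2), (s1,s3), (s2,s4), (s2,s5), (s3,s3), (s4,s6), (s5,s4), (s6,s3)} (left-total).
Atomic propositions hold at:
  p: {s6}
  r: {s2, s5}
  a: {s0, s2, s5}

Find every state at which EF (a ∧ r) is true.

Sat(a ∧ r) = {s2, s5}
EF (a ∧ r): least fixpoint, start Z0 = {s2, s5}, add states with some successor in Z. Z1 = {s1, s2, s5}; Z2 = {s0, s1, s2, s5}; fixed.
Sat(EF (a ∧ r)) = {s0, s1, s2, s5}

{s0, s1, s2, s5}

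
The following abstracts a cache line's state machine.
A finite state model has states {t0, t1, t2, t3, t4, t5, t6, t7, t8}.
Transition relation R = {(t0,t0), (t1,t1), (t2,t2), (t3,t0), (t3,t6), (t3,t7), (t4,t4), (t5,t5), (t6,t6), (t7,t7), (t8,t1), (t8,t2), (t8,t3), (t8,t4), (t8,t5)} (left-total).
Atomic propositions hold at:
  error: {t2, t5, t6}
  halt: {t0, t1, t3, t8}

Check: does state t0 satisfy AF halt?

Yes

AF halt: least fixpoint, start Z0 = {t0, t1, t3, t8}, add states with every successor in Z. Already a fixed point.
Sat(AF halt) = {t0, t1, t3, t8}
t0 ∈ Sat(AF halt) = {t0, t1, t3, t8}, so the formula holds at t0.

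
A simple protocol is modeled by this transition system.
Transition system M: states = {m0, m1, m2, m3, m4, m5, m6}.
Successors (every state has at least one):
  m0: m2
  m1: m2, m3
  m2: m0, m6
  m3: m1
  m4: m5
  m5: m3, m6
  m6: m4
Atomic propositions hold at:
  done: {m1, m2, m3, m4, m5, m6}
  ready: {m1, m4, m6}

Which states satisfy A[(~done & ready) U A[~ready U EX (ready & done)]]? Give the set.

Sat(~done) = {m0}
Sat(~done & ready) = ∅
Sat(~ready) = {m0, m2, m3, m5}
Sat(ready & done) = {m1, m4, m6}
Sat(EX (ready & done)) = {s : some successor in {m1, m4, m6}} = {m2, m3, m5, m6}
A[~ready U EX (ready & done)]: least fixpoint, start Z0 = Sat(EX (ready & done)) = {m2, m3, m5, m6}, add states in Sat(~ready) with every successor in Z. Z1 = {m0, m2, m3, m5, m6}; fixed.
Sat(A[~ready U EX (ready & done)]) = {m0, m2, m3, m5, m6}
A[(~done & ready) U A[~ready U EX (ready & done)]]: least fixpoint, start Z0 = Sat(A[~ready U EX (ready & done)]) = {m0, m2, m3, m5, m6}, add states in Sat(~done & ready) with every successor in Z. Already a fixed point.
Sat(A[(~done & ready) U A[~ready U EX (ready & done)]]) = {m0, m2, m3, m5, m6}

{m0, m2, m3, m5, m6}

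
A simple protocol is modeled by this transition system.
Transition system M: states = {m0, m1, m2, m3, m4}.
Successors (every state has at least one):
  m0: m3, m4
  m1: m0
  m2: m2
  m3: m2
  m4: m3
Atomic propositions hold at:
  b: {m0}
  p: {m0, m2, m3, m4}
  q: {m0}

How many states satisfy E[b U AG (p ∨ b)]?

4

Sat(p ∨ b) = {m0, m2, m3, m4}
AG (p ∨ b): greatest fixpoint, start Z0 = {m0, m2, m3, m4}, keep only states in Sat with every successor in Z. Already a fixed point.
Sat(AG (p ∨ b)) = {m0, m2, m3, m4}
E[b U AG (p ∨ b)]: least fixpoint, start Z0 = Sat(AG (p ∨ b)) = {m0, m2, m3, m4}, add states in Sat(b) with some successor in Z. Already a fixed point.
Sat(E[b U AG (p ∨ b)]) = {m0, m2, m3, m4}
|Sat(E[b U AG (p ∨ b)])| = |{m0, m2, m3, m4}| = 4.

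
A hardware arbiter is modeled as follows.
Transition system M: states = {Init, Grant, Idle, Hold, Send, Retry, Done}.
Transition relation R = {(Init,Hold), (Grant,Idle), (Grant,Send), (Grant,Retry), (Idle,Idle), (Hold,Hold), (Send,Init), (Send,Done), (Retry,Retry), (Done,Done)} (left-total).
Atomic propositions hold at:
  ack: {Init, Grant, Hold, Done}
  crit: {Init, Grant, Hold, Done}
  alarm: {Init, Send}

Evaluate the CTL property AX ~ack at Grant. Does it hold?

Sat(~ack) = {Idle, Send, Retry}
Sat(AX ~ack) = {s : every successor in {Idle, Send, Retry}} = {Grant, Idle, Retry}
Grant ∈ Sat(AX ~ack) = {Grant, Idle, Retry}, so the formula holds at Grant.

Yes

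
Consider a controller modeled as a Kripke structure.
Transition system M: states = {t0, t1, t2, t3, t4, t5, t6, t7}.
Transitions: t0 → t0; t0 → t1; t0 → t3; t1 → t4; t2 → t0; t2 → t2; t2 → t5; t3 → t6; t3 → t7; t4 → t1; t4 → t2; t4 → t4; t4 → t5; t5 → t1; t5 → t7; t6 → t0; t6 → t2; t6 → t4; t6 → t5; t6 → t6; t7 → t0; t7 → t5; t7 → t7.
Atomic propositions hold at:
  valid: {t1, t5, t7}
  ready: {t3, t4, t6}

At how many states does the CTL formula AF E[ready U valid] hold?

E[ready U valid]: least fixpoint, start Z0 = Sat(valid) = {t1, t5, t7}, add states in Sat(ready) with some successor in Z. Z1 = {t1, t3, t4, t5, t6, t7}; fixed.
Sat(E[ready U valid]) = {t1, t3, t4, t5, t6, t7}
AF E[ready U valid]: least fixpoint, start Z0 = {t1, t3, t4, t5, t6, t7}, add states with every successor in Z. Already a fixed point.
Sat(AF E[ready U valid]) = {t1, t3, t4, t5, t6, t7}
|Sat(AF E[ready U valid])| = |{t1, t3, t4, t5, t6, t7}| = 6.

6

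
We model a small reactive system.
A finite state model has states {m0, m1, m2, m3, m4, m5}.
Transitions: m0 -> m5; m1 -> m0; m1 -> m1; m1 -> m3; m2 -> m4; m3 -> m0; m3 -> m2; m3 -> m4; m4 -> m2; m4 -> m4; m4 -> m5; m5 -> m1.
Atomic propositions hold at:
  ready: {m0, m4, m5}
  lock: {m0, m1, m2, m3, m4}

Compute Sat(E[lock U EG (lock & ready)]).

{m1, m2, m3, m4}

Sat(lock & ready) = {m0, m4}
EG (lock & ready): greatest fixpoint, start Z0 = {m0, m4}, keep only states in Sat with some successor in Z. Z1 = {m4}; fixed.
Sat(EG (lock & ready)) = {m4}
E[lock U EG (lock & ready)]: least fixpoint, start Z0 = Sat(EG (lock & ready)) = {m4}, add states in Sat(lock) with some successor in Z. Z1 = {m2, m3, m4}; Z2 = {m1, m2, m3, m4}; fixed.
Sat(E[lock U EG (lock & ready)]) = {m1, m2, m3, m4}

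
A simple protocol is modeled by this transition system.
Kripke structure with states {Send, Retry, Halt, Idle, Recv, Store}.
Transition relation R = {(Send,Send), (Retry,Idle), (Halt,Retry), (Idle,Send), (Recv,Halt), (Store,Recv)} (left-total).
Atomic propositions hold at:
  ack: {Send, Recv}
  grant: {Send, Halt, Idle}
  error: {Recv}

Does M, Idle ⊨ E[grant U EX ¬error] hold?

Sat(¬error) = {Send, Retry, Halt, Idle, Store}
Sat(EX ¬error) = {s : some successor in {Send, Retry, Halt, Idle, Store}} = {Send, Retry, Halt, Idle, Recv}
E[grant U EX ¬error]: least fixpoint, start Z0 = Sat(EX ¬error) = {Send, Retry, Halt, Idle, Recv}, add states in Sat(grant) with some successor in Z. Already a fixed point.
Sat(E[grant U EX ¬error]) = {Send, Retry, Halt, Idle, Recv}
Idle ∈ Sat(E[grant U EX ¬error]) = {Send, Retry, Halt, Idle, Recv}, so the formula holds at Idle.

Yes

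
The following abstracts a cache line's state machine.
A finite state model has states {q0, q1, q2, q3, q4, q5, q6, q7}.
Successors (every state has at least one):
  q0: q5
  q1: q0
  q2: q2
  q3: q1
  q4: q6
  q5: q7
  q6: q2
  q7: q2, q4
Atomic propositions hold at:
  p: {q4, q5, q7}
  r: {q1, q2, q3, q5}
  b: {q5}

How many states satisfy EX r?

5

Sat(EX r) = {s : some successor in {q1, q2, q3, q5}} = {q0, q2, q3, q6, q7}
|Sat(EX r)| = |{q0, q2, q3, q6, q7}| = 5.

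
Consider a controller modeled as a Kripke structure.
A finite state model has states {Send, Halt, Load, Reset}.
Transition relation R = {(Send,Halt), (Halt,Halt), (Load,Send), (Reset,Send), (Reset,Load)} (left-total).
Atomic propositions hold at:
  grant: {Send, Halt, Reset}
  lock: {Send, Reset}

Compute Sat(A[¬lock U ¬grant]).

{Load}

Sat(¬lock) = {Halt, Load}
Sat(¬grant) = {Load}
A[¬lock U ¬grant]: least fixpoint, start Z0 = Sat(¬grant) = {Load}, add states in Sat(¬lock) with every successor in Z. Already a fixed point.
Sat(A[¬lock U ¬grant]) = {Load}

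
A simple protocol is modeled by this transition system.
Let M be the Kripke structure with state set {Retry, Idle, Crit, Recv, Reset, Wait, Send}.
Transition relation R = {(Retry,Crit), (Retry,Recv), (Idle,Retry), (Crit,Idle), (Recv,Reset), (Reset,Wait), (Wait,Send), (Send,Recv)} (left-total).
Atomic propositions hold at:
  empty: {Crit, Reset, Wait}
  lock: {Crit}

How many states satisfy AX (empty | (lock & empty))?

Sat(lock & empty) = {Crit}
Sat(empty | (lock & empty)) = {Crit, Reset, Wait}
Sat(AX (empty | (lock & empty))) = {s : every successor in {Crit, Reset, Wait}} = {Recv, Reset}
|Sat(AX (empty | (lock & empty)))| = |{Recv, Reset}| = 2.

2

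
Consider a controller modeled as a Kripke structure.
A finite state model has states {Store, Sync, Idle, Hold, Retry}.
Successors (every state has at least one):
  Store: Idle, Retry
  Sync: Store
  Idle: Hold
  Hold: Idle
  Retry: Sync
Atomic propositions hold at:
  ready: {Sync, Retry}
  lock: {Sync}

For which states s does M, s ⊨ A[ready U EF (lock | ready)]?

Sat(lock | ready) = {Sync, Retry}
EF (lock | ready): least fixpoint, start Z0 = {Sync, Retry}, add states with some successor in Z. Z1 = {Store, Sync, Retry}; fixed.
Sat(EF (lock | ready)) = {Store, Sync, Retry}
A[ready U EF (lock | ready)]: least fixpoint, start Z0 = Sat(EF (lock | ready)) = {Store, Sync, Retry}, add states in Sat(ready) with every successor in Z. Already a fixed point.
Sat(A[ready U EF (lock | ready)]) = {Store, Sync, Retry}

{Store, Sync, Retry}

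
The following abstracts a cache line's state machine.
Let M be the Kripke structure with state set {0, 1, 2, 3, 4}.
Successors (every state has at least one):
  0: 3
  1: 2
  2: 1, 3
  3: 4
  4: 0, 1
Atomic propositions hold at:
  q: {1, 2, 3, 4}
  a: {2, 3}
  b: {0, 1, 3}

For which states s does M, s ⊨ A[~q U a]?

{0, 2, 3}

Sat(~q) = {0}
A[~q U a]: least fixpoint, start Z0 = Sat(a) = {2, 3}, add states in Sat(~q) with every successor in Z. Z1 = {0, 2, 3}; fixed.
Sat(A[~q U a]) = {0, 2, 3}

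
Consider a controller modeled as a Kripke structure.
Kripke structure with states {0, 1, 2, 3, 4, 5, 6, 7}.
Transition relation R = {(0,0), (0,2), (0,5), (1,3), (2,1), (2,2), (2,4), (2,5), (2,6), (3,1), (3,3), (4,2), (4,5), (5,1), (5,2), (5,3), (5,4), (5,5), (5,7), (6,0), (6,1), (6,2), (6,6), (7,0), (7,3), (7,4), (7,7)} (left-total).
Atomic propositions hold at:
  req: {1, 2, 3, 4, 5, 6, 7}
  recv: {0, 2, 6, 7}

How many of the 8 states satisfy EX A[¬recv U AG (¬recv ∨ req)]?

Sat(¬recv) = {1, 3, 4, 5}
Sat(¬recv ∨ req) = {1, 2, 3, 4, 5, 6, 7}
AG (¬recv ∨ req): greatest fixpoint, start Z0 = {1, 2, 3, 4, 5, 6, 7}, keep only states in Sat with every successor in Z. Z1 = {1, 2, 3, 4, 5}; Z2 = {1, 3, 4}; Z3 = {1, 3}; fixed.
Sat(AG (¬recv ∨ req)) = {1, 3}
A[¬recv U AG (¬recv ∨ req)]: least fixpoint, start Z0 = Sat(AG (¬recv ∨ req)) = {1, 3}, add states in Sat(¬recv) with every successor in Z. Already a fixed point.
Sat(A[¬recv U AG (¬recv ∨ req)]) = {1, 3}
Sat(EX A[¬recv U AG (¬recv ∨ req)]) = {s : some successor in {1, 3}} = {1, 2, 3, 5, 6, 7}
|Sat(EX A[¬recv U AG (¬recv ∨ req)])| = |{1, 2, 3, 5, 6, 7}| = 6.

6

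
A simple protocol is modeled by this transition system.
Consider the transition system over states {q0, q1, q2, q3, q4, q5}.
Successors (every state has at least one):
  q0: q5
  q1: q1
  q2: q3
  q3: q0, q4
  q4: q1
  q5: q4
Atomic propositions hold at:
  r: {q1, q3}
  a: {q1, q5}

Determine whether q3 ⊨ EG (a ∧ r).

Sat(a ∧ r) = {q1}
EG (a ∧ r): greatest fixpoint, start Z0 = {q1}, keep only states in Sat with some successor in Z. Already a fixed point.
Sat(EG (a ∧ r)) = {q1}
q3 ∉ Sat(EG (a ∧ r)) = {q1}, so the formula does not hold at q3.

No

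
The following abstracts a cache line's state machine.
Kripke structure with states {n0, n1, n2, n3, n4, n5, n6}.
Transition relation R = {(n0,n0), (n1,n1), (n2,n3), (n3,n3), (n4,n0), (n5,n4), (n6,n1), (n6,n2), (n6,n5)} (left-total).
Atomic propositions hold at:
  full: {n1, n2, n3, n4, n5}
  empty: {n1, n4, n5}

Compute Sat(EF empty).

EF empty: least fixpoint, start Z0 = {n1, n4, n5}, add states with some successor in Z. Z1 = {n1, n4, n5, n6}; fixed.
Sat(EF empty) = {n1, n4, n5, n6}

{n1, n4, n5, n6}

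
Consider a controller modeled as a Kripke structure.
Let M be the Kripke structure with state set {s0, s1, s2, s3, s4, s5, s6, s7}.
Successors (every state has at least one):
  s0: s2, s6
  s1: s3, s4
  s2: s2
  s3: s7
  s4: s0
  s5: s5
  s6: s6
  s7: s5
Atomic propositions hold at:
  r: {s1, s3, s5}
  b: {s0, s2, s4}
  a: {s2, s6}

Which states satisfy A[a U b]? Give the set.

A[a U b]: least fixpoint, start Z0 = Sat(b) = {s0, s2, s4}, add states in Sat(a) with every successor in Z. Already a fixed point.
Sat(A[a U b]) = {s0, s2, s4}

{s0, s2, s4}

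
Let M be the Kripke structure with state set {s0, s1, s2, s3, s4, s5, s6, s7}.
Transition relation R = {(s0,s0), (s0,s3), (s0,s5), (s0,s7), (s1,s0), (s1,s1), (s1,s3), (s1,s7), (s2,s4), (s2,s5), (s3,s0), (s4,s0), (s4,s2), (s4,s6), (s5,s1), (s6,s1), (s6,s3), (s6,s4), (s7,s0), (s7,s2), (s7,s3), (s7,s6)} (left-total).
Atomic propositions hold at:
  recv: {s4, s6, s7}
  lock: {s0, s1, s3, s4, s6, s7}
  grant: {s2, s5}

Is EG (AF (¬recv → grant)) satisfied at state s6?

Yes

Sat(¬recv) = {s0, s1, s2, s3, s5}
Sat(¬recv → grant) = {s2, s4, s5, s6, s7}
AF (¬recv → grant): least fixpoint, start Z0 = {s2, s4, s5, s6, s7}, add states with every successor in Z. Already a fixed point.
Sat(AF (¬recv → grant)) = {s2, s4, s5, s6, s7}
EG (AF (¬recv → grant)): greatest fixpoint, start Z0 = {s2, s4, s5, s6, s7}, keep only states in Sat with some successor in Z. Z1 = {s2, s4, s6, s7}; fixed.
Sat(EG (AF (¬recv → grant))) = {s2, s4, s6, s7}
s6 ∈ Sat(EG (AF (¬recv → grant))) = {s2, s4, s6, s7}, so the formula holds at s6.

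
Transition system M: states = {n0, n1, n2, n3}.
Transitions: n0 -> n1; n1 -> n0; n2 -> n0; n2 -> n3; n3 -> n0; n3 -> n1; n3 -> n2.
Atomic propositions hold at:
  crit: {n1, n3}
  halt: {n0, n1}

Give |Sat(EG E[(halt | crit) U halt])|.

3

Sat(halt | crit) = {n0, n1, n3}
E[(halt | crit) U halt]: least fixpoint, start Z0 = Sat(halt) = {n0, n1}, add states in Sat(halt | crit) with some successor in Z. Z1 = {n0, n1, n3}; fixed.
Sat(E[(halt | crit) U halt]) = {n0, n1, n3}
EG E[(halt | crit) U halt]: greatest fixpoint, start Z0 = {n0, n1, n3}, keep only states in Sat with some successor in Z. Already a fixed point.
Sat(EG E[(halt | crit) U halt]) = {n0, n1, n3}
|Sat(EG E[(halt | crit) U halt])| = |{n0, n1, n3}| = 3.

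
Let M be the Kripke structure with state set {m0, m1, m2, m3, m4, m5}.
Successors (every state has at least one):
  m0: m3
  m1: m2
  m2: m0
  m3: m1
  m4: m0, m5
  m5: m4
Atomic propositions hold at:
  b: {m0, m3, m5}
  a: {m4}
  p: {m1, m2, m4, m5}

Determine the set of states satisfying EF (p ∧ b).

Sat(p ∧ b) = {m5}
EF (p ∧ b): least fixpoint, start Z0 = {m5}, add states with some successor in Z. Z1 = {m4, m5}; fixed.
Sat(EF (p ∧ b)) = {m4, m5}

{m4, m5}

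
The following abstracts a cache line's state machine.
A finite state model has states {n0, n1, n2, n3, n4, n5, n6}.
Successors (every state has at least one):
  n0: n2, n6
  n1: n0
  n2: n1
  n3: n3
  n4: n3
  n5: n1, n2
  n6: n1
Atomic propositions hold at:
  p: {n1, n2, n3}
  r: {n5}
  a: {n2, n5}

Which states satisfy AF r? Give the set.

{n5}

AF r: least fixpoint, start Z0 = {n5}, add states with every successor in Z. Already a fixed point.
Sat(AF r) = {n5}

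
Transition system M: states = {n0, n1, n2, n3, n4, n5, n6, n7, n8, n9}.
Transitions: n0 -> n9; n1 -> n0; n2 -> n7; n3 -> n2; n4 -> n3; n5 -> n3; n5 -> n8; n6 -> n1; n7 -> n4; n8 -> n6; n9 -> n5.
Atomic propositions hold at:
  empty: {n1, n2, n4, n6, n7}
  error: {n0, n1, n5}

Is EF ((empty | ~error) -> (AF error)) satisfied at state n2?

Sat(~error) = {n2, n3, n4, n6, n7, n8, n9}
Sat(empty | ~error) = {n1, n2, n3, n4, n6, n7, n8, n9}
AF error: least fixpoint, start Z0 = {n0, n1, n5}, add states with every successor in Z. Z1 = {n0, n1, n5, n6, n9}; Z2 = {n0, n1, n5, n6, n8, n9}; fixed.
Sat(AF error) = {n0, n1, n5, n6, n8, n9}
Sat((empty | ~error) -> (AF error)) = {n0, n1, n5, n6, n8, n9}
EF ((empty | ~error) -> (AF error)): least fixpoint, start Z0 = {n0, n1, n5, n6, n8, n9}, add states with some successor in Z. Already a fixed point.
Sat(EF ((empty | ~error) -> (AF error))) = {n0, n1, n5, n6, n8, n9}
n2 ∉ Sat(EF ((empty | ~error) -> (AF error))) = {n0, n1, n5, n6, n8, n9}, so the formula does not hold at n2.

No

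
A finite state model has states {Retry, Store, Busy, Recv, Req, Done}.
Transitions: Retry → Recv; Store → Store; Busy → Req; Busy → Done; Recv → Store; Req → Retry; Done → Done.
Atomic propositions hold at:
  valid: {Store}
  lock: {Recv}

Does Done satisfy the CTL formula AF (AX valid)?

Sat(AX valid) = {s : every successor in {Store}} = {Store, Recv}
AF (AX valid): least fixpoint, start Z0 = {Store, Recv}, add states with every successor in Z. Z1 = {Retry, Store, Recv}; Z2 = {Retry, Store, Recv, Req}; fixed.
Sat(AF (AX valid)) = {Retry, Store, Recv, Req}
Done ∉ Sat(AF (AX valid)) = {Retry, Store, Recv, Req}, so the formula does not hold at Done.

No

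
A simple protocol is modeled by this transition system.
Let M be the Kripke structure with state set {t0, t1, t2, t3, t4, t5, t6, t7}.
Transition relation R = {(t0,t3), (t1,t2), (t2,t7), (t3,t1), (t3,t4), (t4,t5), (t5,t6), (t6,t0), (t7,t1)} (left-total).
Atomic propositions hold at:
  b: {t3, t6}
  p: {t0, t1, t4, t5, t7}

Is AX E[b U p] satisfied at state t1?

E[b U p]: least fixpoint, start Z0 = Sat(p) = {t0, t1, t4, t5, t7}, add states in Sat(b) with some successor in Z. Z1 = {t0, t1, t3, t4, t5, t6, t7}; fixed.
Sat(E[b U p]) = {t0, t1, t3, t4, t5, t6, t7}
Sat(AX E[b U p]) = {s : every successor in {t0, t1, t3, t4, t5, t6, t7}} = {t0, t2, t3, t4, t5, t6, t7}
t1 ∉ Sat(AX E[b U p]) = {t0, t2, t3, t4, t5, t6, t7}, so the formula does not hold at t1.

No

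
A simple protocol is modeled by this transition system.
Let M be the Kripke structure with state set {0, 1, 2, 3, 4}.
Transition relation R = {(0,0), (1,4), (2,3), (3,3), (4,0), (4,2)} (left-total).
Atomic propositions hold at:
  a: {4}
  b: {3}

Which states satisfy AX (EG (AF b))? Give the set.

{2, 3}

AF b: least fixpoint, start Z0 = {3}, add states with every successor in Z. Z1 = {2, 3}; fixed.
Sat(AF b) = {2, 3}
EG (AF b): greatest fixpoint, start Z0 = {2, 3}, keep only states in Sat with some successor in Z. Already a fixed point.
Sat(EG (AF b)) = {2, 3}
Sat(AX (EG (AF b))) = {s : every successor in {2, 3}} = {2, 3}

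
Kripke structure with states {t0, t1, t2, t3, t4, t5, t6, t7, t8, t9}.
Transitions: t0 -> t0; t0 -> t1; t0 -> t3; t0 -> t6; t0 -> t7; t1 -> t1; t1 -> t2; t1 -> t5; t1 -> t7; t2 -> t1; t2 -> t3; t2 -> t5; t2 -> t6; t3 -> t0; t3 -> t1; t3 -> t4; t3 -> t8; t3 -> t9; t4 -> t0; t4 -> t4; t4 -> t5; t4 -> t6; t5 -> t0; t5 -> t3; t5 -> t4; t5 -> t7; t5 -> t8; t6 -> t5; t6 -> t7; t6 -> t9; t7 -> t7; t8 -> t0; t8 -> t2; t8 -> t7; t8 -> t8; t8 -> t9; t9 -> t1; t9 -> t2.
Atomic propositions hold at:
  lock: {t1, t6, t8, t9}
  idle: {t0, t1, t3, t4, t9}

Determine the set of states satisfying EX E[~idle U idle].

{t0, t1, t2, t3, t4, t5, t6, t8, t9}

Sat(~idle) = {t2, t5, t6, t7, t8}
E[~idle U idle]: least fixpoint, start Z0 = Sat(idle) = {t0, t1, t3, t4, t9}, add states in Sat(~idle) with some successor in Z. Z1 = {t0, t1, t2, t3, t4, t5, t6, t8, t9}; fixed.
Sat(E[~idle U idle]) = {t0, t1, t2, t3, t4, t5, t6, t8, t9}
Sat(EX E[~idle U idle]) = {s : some successor in {t0, t1, t2, t3, t4, t5, t6, t8, t9}} = {t0, t1, t2, t3, t4, t5, t6, t8, t9}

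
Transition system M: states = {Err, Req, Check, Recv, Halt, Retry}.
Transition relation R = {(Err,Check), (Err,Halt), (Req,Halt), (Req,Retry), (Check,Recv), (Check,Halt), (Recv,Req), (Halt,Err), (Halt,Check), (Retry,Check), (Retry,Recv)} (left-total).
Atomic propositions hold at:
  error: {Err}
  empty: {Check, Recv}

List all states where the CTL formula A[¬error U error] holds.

Sat(¬error) = {Req, Check, Recv, Halt, Retry}
A[¬error U error]: least fixpoint, start Z0 = Sat(error) = {Err}, add states in Sat(¬error) with every successor in Z. Already a fixed point.
Sat(A[¬error U error]) = {Err}

{Err}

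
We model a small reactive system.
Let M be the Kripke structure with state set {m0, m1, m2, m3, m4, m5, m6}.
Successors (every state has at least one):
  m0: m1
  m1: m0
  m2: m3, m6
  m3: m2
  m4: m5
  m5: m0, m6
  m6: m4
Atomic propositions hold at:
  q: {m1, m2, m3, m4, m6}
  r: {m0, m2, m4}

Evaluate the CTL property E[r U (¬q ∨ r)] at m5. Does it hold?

Yes

Sat(¬q) = {m0, m5}
Sat(¬q ∨ r) = {m0, m2, m4, m5}
E[r U (¬q ∨ r)]: least fixpoint, start Z0 = Sat((¬q ∨ r)) = {m0, m2, m4, m5}, add states in Sat(r) with some successor in Z. Already a fixed point.
Sat(E[r U (¬q ∨ r)]) = {m0, m2, m4, m5}
m5 ∈ Sat(E[r U (¬q ∨ r)]) = {m0, m2, m4, m5}, so the formula holds at m5.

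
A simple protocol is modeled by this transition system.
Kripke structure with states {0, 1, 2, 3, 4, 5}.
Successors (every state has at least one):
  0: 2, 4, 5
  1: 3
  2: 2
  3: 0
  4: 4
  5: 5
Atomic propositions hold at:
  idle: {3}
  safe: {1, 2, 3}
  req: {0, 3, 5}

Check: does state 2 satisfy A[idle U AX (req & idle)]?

No

Sat(req & idle) = {3}
Sat(AX (req & idle)) = {s : every successor in {3}} = {1}
A[idle U AX (req & idle)]: least fixpoint, start Z0 = Sat(AX (req & idle)) = {1}, add states in Sat(idle) with every successor in Z. Already a fixed point.
Sat(A[idle U AX (req & idle)]) = {1}
2 ∉ Sat(A[idle U AX (req & idle)]) = {1}, so the formula does not hold at 2.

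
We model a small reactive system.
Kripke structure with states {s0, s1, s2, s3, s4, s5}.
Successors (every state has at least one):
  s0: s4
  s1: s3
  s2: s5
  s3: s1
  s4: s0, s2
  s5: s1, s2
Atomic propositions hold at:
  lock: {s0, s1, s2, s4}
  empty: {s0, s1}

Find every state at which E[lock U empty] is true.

{s0, s1, s4}

E[lock U empty]: least fixpoint, start Z0 = Sat(empty) = {s0, s1}, add states in Sat(lock) with some successor in Z. Z1 = {s0, s1, s4}; fixed.
Sat(E[lock U empty]) = {s0, s1, s4}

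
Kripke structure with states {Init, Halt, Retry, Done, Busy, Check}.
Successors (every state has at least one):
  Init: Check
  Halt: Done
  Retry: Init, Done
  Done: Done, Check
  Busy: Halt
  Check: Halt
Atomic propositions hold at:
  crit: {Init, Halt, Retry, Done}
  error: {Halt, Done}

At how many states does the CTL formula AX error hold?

Sat(AX error) = {s : every successor in {Halt, Done}} = {Halt, Busy, Check}
|Sat(AX error)| = |{Halt, Busy, Check}| = 3.

3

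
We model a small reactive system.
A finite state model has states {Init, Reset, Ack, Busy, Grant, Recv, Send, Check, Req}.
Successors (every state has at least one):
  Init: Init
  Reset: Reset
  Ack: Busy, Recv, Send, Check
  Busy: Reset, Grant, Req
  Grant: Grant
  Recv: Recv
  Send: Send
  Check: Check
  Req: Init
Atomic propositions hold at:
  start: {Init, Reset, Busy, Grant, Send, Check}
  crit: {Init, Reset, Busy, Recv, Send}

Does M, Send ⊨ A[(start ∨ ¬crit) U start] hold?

Yes

Sat(¬crit) = {Ack, Grant, Check, Req}
Sat(start ∨ ¬crit) = {Init, Reset, Ack, Busy, Grant, Send, Check, Req}
A[(start ∨ ¬crit) U start]: least fixpoint, start Z0 = Sat(start) = {Init, Reset, Busy, Grant, Send, Check}, add states in Sat(start ∨ ¬crit) with every successor in Z. Z1 = {Init, Reset, Busy, Grant, Send, Check, Req}; fixed.
Sat(A[(start ∨ ¬crit) U start]) = {Init, Reset, Busy, Grant, Send, Check, Req}
Send ∈ Sat(A[(start ∨ ¬crit) U start]) = {Init, Reset, Busy, Grant, Send, Check, Req}, so the formula holds at Send.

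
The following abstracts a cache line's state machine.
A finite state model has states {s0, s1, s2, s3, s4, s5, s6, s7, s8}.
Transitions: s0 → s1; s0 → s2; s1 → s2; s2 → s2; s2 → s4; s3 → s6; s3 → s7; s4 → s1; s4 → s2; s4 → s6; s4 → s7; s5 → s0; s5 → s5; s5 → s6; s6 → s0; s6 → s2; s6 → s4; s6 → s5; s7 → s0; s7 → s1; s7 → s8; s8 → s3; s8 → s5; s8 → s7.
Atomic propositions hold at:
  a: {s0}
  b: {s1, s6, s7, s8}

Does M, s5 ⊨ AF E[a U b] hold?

E[a U b]: least fixpoint, start Z0 = Sat(b) = {s1, s6, s7, s8}, add states in Sat(a) with some successor in Z. Z1 = {s0, s1, s6, s7, s8}; fixed.
Sat(E[a U b]) = {s0, s1, s6, s7, s8}
AF E[a U b]: least fixpoint, start Z0 = {s0, s1, s6, s7, s8}, add states with every successor in Z. Z1 = {s0, s1, s3, s6, s7, s8}; fixed.
Sat(AF E[a U b]) = {s0, s1, s3, s6, s7, s8}
s5 ∉ Sat(AF E[a U b]) = {s0, s1, s3, s6, s7, s8}, so the formula does not hold at s5.

No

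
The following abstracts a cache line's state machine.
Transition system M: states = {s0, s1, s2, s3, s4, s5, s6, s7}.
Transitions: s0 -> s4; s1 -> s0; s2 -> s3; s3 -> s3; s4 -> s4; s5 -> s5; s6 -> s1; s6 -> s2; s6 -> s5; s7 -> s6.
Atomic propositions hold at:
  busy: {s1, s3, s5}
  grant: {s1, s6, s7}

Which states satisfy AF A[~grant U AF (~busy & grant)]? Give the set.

Sat(~grant) = {s0, s2, s3, s4, s5}
Sat(~busy) = {s0, s2, s4, s6, s7}
Sat(~busy & grant) = {s6, s7}
AF (~busy & grant): least fixpoint, start Z0 = {s6, s7}, add states with every successor in Z. Already a fixed point.
Sat(AF (~busy & grant)) = {s6, s7}
A[~grant U AF (~busy & grant)]: least fixpoint, start Z0 = Sat(AF (~busy & grant)) = {s6, s7}, add states in Sat(~grant) with every successor in Z. Already a fixed point.
Sat(A[~grant U AF (~busy & grant)]) = {s6, s7}
AF A[~grant U AF (~busy & grant)]: least fixpoint, start Z0 = {s6, s7}, add states with every successor in Z. Already a fixed point.
Sat(AF A[~grant U AF (~busy & grant)]) = {s6, s7}

{s6, s7}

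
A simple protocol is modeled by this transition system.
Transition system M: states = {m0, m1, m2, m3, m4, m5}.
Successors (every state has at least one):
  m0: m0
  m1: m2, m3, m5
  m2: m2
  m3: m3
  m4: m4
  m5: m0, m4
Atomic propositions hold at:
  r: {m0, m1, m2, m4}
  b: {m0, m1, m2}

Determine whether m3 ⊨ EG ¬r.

Sat(¬r) = {m3, m5}
EG ¬r: greatest fixpoint, start Z0 = {m3, m5}, keep only states in Sat with some successor in Z. Z1 = {m3}; fixed.
Sat(EG ¬r) = {m3}
m3 ∈ Sat(EG ¬r) = {m3}, so the formula holds at m3.

Yes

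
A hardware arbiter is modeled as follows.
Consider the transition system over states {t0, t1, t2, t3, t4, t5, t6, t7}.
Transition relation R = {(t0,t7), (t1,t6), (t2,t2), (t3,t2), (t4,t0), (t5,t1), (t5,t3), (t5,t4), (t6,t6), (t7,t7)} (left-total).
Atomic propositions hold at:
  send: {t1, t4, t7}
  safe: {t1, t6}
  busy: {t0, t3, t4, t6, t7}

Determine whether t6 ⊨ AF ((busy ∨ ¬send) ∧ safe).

Yes

Sat(¬send) = {t0, t2, t3, t5, t6}
Sat(busy ∨ ¬send) = {t0, t2, t3, t4, t5, t6, t7}
Sat((busy ∨ ¬send) ∧ safe) = {t6}
AF ((busy ∨ ¬send) ∧ safe): least fixpoint, start Z0 = {t6}, add states with every successor in Z. Z1 = {t1, t6}; fixed.
Sat(AF ((busy ∨ ¬send) ∧ safe)) = {t1, t6}
t6 ∈ Sat(AF ((busy ∨ ¬send) ∧ safe)) = {t1, t6}, so the formula holds at t6.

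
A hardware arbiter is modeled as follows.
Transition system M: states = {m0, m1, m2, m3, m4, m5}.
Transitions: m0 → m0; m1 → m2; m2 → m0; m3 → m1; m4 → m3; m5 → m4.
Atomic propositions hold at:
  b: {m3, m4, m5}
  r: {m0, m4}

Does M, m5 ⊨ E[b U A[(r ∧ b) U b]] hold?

Sat(r ∧ b) = {m4}
A[(r ∧ b) U b]: least fixpoint, start Z0 = Sat(b) = {m3, m4, m5}, add states in Sat(r ∧ b) with every successor in Z. Already a fixed point.
Sat(A[(r ∧ b) U b]) = {m3, m4, m5}
E[b U A[(r ∧ b) U b]]: least fixpoint, start Z0 = Sat(A[(r ∧ b) U b]) = {m3, m4, m5}, add states in Sat(b) with some successor in Z. Already a fixed point.
Sat(E[b U A[(r ∧ b) U b]]) = {m3, m4, m5}
m5 ∈ Sat(E[b U A[(r ∧ b) U b]]) = {m3, m4, m5}, so the formula holds at m5.

Yes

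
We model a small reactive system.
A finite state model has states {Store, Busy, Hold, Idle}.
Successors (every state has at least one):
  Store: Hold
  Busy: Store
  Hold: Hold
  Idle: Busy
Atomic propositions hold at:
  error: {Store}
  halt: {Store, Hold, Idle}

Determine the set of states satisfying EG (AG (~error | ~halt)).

{Hold}

Sat(~error) = {Busy, Hold, Idle}
Sat(~halt) = {Busy}
Sat(~error | ~halt) = {Busy, Hold, Idle}
AG (~error | ~halt): greatest fixpoint, start Z0 = {Busy, Hold, Idle}, keep only states in Sat with every successor in Z. Z1 = {Hold, Idle}; Z2 = {Hold}; fixed.
Sat(AG (~error | ~halt)) = {Hold}
EG (AG (~error | ~halt)): greatest fixpoint, start Z0 = {Hold}, keep only states in Sat with some successor in Z. Already a fixed point.
Sat(EG (AG (~error | ~halt))) = {Hold}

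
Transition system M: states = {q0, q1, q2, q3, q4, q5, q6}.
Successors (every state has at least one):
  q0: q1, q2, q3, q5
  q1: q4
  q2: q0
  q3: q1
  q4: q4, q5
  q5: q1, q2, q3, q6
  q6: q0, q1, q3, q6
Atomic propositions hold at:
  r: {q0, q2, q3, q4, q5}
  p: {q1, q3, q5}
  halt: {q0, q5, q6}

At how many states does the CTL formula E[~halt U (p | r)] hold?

Sat(~halt) = {q1, q2, q3, q4}
Sat(p | r) = {q0, q1, q2, q3, q4, q5}
E[~halt U (p | r)]: least fixpoint, start Z0 = Sat((p | r)) = {q0, q1, q2, q3, q4, q5}, add states in Sat(~halt) with some successor in Z. Already a fixed point.
Sat(E[~halt U (p | r)]) = {q0, q1, q2, q3, q4, q5}
|Sat(E[~halt U (p | r)])| = |{q0, q1, q2, q3, q4, q5}| = 6.

6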